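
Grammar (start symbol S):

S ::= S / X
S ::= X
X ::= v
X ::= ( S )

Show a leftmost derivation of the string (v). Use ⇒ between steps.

S ⇒ X ⇒ (S) ⇒ (X) ⇒ (v)

S ⇒ X   [S ::= X]
X ⇒ (S)   [X ::= ( S )]
(S) ⇒ (X)   [S ::= X]
(X) ⇒ (v)   [X ::= v]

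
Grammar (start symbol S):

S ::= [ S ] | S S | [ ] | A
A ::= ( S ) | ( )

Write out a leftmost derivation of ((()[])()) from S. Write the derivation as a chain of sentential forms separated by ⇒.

S⇒A⇒(S)⇒(SS)⇒(AS)⇒((S)S)⇒((SS)S)⇒((AS)S)⇒((()S)S)⇒((()[])S)⇒((()[])A)⇒((()[])())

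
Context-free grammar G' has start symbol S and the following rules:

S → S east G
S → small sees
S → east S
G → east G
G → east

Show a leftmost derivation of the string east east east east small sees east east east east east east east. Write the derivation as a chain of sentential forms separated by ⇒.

S ⇒ east S ⇒ east S east G ⇒ east S east G east G ⇒ east east S east G east G ⇒ east east S east G east G east G ⇒ east east east S east G east G east G ⇒ east east east east S east G east G east G ⇒ east east east east small sees east G east G east G ⇒ east east east east small sees east east G east G east G ⇒ east east east east small sees east east east east G east G ⇒ east east east east small sees east east east east east east G ⇒ east east east east small sees east east east east east east east

S ⇒ east S   [S → east S]
east S ⇒ east S east G   [S → S east G]
east S east G ⇒ east S east G east G   [S → S east G]
east S east G east G ⇒ east east S east G east G   [S → east S]
east east S east G east G ⇒ east east S east G east G east G   [S → S east G]
east east S east G east G east G ⇒ east east east S east G east G east G   [S → east S]
east east east S east G east G east G ⇒ east east east east S east G east G east G   [S → east S]
east east east east S east G east G east G ⇒ east east east east small sees east G east G east G   [S → small sees]
east east east east small sees east G east G east G ⇒ east east east east small sees east east G east G east G   [G → east G]
east east east east small sees east east G east G east G ⇒ east east east east small sees east east east east G east G   [G → east]
east east east east small sees east east east east G east G ⇒ east east east east small sees east east east east east east G   [G → east]
east east east east small sees east east east east east east G ⇒ east east east east small sees east east east east east east east   [G → east]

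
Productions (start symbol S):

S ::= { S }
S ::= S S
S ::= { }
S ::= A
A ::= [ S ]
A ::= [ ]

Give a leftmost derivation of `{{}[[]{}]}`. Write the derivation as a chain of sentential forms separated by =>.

S=>{S}=>{SS}=>{{}S}=>{{}A}=>{{}[S]}=>{{}[SS]}=>{{}[AS]}=>{{}[[]S]}=>{{}[[]{}]}

S => {S}   [S ::= { S }]
{S} => {SS}   [S ::= S S]
{SS} => {{}S}   [S ::= { }]
{{}S} => {{}A}   [S ::= A]
{{}A} => {{}[S]}   [A ::= [ S ]]
{{}[S]} => {{}[SS]}   [S ::= S S]
{{}[SS]} => {{}[AS]}   [S ::= A]
{{}[AS]} => {{}[[]S]}   [A ::= [ ]]
{{}[[]S]} => {{}[[]{}]}   [S ::= { }]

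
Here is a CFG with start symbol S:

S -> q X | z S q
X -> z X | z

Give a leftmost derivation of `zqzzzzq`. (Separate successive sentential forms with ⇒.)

S⇒zSq⇒zqXq⇒zqzXq⇒zqzzXq⇒zqzzzXq⇒zqzzzzq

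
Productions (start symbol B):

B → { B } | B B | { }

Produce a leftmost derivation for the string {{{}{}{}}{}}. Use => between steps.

B => {B} => {BB} => {{B}B} => {{BB}B} => {{BBB}B} => {{{}BB}B} => {{{}{}B}B} => {{{}{}{}}B} => {{{}{}{}}{}}

B => {B}   [B → { B }]
{B} => {BB}   [B → B B]
{BB} => {{B}B}   [B → { B }]
{{B}B} => {{BB}B}   [B → B B]
{{BB}B} => {{BBB}B}   [B → B B]
{{BBB}B} => {{{}BB}B}   [B → { }]
{{{}BB}B} => {{{}{}B}B}   [B → { }]
{{{}{}B}B} => {{{}{}{}}B}   [B → { }]
{{{}{}{}}B} => {{{}{}{}}{}}   [B → { }]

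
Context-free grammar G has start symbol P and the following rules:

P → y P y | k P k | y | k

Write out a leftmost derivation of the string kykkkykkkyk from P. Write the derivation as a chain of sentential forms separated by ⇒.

P⇒kPk⇒kyPyk⇒kykPkyk⇒kykkPkkyk⇒kykkkPkkkyk⇒kykkkykkkyk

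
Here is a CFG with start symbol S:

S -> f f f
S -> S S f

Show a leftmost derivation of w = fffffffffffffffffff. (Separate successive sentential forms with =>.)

S => SSf => SSfSf => SSfSfSf => SSfSfSfSf => fffSfSfSfSf => fffffffSfSfSf => fffffffffffSfSf => fffffffffffffffSf => fffffffffffffffffff

S => SSf   [S -> S S f]
SSf => SSfSf   [S -> S S f]
SSfSf => SSfSfSf   [S -> S S f]
SSfSfSf => SSfSfSfSf   [S -> S S f]
SSfSfSfSf => fffSfSfSfSf   [S -> f f f]
fffSfSfSfSf => fffffffSfSfSf   [S -> f f f]
fffffffSfSfSf => fffffffffffSfSf   [S -> f f f]
fffffffffffSfSf => fffffffffffffffSf   [S -> f f f]
fffffffffffffffSf => fffffffffffffffffff   [S -> f f f]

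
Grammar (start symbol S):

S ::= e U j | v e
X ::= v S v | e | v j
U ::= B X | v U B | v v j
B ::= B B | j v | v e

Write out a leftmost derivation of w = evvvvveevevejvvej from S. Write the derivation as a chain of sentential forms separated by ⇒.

S ⇒ eUj ⇒ evUBj ⇒ evvUBBj ⇒ evvvUBBBj ⇒ evvvvUBBBBj ⇒ evvvvBXBBBBj ⇒ evvvvveXBBBBj ⇒ evvvvveeBBBBj ⇒ evvvvveeveBBBj ⇒ evvvvveeveveBBj ⇒ evvvvveevevejvBj ⇒ evvvvveevevejvvej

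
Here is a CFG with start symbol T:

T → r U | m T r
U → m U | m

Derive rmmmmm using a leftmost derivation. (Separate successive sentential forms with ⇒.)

T ⇒ rU   [T → r U]
rU ⇒ rmU   [U → m U]
rmU ⇒ rmmU   [U → m U]
rmmU ⇒ rmmmU   [U → m U]
rmmmU ⇒ rmmmmU   [U → m U]
rmmmmU ⇒ rmmmmm   [U → m]

T ⇒ rU ⇒ rmU ⇒ rmmU ⇒ rmmmU ⇒ rmmmmU ⇒ rmmmmm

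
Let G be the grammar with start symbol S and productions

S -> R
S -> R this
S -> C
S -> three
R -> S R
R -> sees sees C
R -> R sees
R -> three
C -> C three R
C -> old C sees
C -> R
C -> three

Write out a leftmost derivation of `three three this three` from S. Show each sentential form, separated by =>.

S => C   [S -> C]
C => R   [C -> R]
R => S R   [R -> S R]
S R => R this R   [S -> R this]
R this R => S R this R   [R -> S R]
S R this R => C R this R   [S -> C]
C R this R => three R this R   [C -> three]
three R this R => three three this R   [R -> three]
three three this R => three three this three   [R -> three]

S => C => R => S R => R this R => S R this R => C R this R => three R this R => three three this R => three three this three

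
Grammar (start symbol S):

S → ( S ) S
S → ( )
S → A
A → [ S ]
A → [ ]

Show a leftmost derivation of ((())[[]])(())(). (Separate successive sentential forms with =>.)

S=>(S)S=>((S)S)S=>((())S)S=>((())A)S=>((())[S])S=>((())[A])S=>((())[[]])S=>((())[[]])(S)S=>((())[[]])(())S=>((())[[]])(())()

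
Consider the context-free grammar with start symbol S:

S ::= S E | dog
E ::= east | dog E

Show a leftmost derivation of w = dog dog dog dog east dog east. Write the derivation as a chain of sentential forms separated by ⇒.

S ⇒ S E   [S ::= S E]
S E ⇒ S E E   [S ::= S E]
S E E ⇒ dog E E   [S ::= dog]
dog E E ⇒ dog dog E E   [E ::= dog E]
dog dog E E ⇒ dog dog dog E E   [E ::= dog E]
dog dog dog E E ⇒ dog dog dog dog E E   [E ::= dog E]
dog dog dog dog E E ⇒ dog dog dog dog east E   [E ::= east]
dog dog dog dog east E ⇒ dog dog dog dog east dog E   [E ::= dog E]
dog dog dog dog east dog E ⇒ dog dog dog dog east dog east   [E ::= east]

S ⇒ S E ⇒ S E E ⇒ dog E E ⇒ dog dog E E ⇒ dog dog dog E E ⇒ dog dog dog dog E E ⇒ dog dog dog dog east E ⇒ dog dog dog dog east dog E ⇒ dog dog dog dog east dog east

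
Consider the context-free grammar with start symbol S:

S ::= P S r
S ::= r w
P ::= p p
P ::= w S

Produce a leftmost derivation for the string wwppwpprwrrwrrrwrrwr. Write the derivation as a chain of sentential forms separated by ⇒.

S ⇒ PSr   [S ::= P S r]
PSr ⇒ wSSr   [P ::= w S]
wSSr ⇒ wPSrSr   [S ::= P S r]
wPSrSr ⇒ wwSSrSr   [P ::= w S]
wwSSrSr ⇒ wwPSrSrSr   [S ::= P S r]
wwPSrSrSr ⇒ wwppSrSrSr   [P ::= p p]
wwppSrSrSr ⇒ wwppPSrrSrSr   [S ::= P S r]
wwppPSrrSrSr ⇒ wwppwSSrrSrSr   [P ::= w S]
wwppwSSrrSrSr ⇒ wwppwPSrSrrSrSr   [S ::= P S r]
wwppwPSrSrrSrSr ⇒ wwppwppSrSrrSrSr   [P ::= p p]
wwppwppSrSrrSrSr ⇒ wwppwpprwrSrrSrSr   [S ::= r w]
wwppwpprwrSrrSrSr ⇒ wwppwpprwrrwrrSrSr   [S ::= r w]
wwppwpprwrrwrrSrSr ⇒ wwppwpprwrrwrrrwrSr   [S ::= r w]
wwppwpprwrrwrrrwrSr ⇒ wwppwpprwrrwrrrwrrwr   [S ::= r w]

S ⇒ PSr ⇒ wSSr ⇒ wPSrSr ⇒ wwSSrSr ⇒ wwPSrSrSr ⇒ wwppSrSrSr ⇒ wwppPSrrSrSr ⇒ wwppwSSrrSrSr ⇒ wwppwPSrSrrSrSr ⇒ wwppwppSrSrrSrSr ⇒ wwppwpprwrSrrSrSr ⇒ wwppwpprwrrwrrSrSr ⇒ wwppwpprwrrwrrrwrSr ⇒ wwppwpprwrrwrrrwrrwr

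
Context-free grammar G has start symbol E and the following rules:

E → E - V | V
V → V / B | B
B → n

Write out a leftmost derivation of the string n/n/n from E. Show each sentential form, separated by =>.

E => V   [E → V]
V => V/B   [V → V / B]
V/B => V/B/B   [V → V / B]
V/B/B => B/B/B   [V → B]
B/B/B => n/B/B   [B → n]
n/B/B => n/n/B   [B → n]
n/n/B => n/n/n   [B → n]

E=>V=>V/B=>V/B/B=>B/B/B=>n/B/B=>n/n/B=>n/n/n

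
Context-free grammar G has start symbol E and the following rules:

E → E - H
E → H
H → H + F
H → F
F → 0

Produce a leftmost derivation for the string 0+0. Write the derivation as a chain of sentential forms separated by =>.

E => H => H+F => F+F => 0+F => 0+0

E => H   [E → H]
H => H+F   [H → H + F]
H+F => F+F   [H → F]
F+F => 0+F   [F → 0]
0+F => 0+0   [F → 0]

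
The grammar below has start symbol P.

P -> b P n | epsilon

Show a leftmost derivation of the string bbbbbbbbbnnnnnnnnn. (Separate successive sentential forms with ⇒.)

P ⇒ bPn   [P -> b P n]
bPn ⇒ bbPnn   [P -> b P n]
bbPnn ⇒ bbbPnnn   [P -> b P n]
bbbPnnn ⇒ bbbbPnnnn   [P -> b P n]
bbbbPnnnn ⇒ bbbbbPnnnnn   [P -> b P n]
bbbbbPnnnnn ⇒ bbbbbbPnnnnnn   [P -> b P n]
bbbbbbPnnnnnn ⇒ bbbbbbbPnnnnnnn   [P -> b P n]
bbbbbbbPnnnnnnn ⇒ bbbbbbbbPnnnnnnnn   [P -> b P n]
bbbbbbbbPnnnnnnnn ⇒ bbbbbbbbbPnnnnnnnnn   [P -> b P n]
bbbbbbbbbPnnnnnnnnn ⇒ bbbbbbbbbnnnnnnnnn   [P -> epsilon]

P ⇒ bPn ⇒ bbPnn ⇒ bbbPnnn ⇒ bbbbPnnnn ⇒ bbbbbPnnnnn ⇒ bbbbbbPnnnnnn ⇒ bbbbbbbPnnnnnnn ⇒ bbbbbbbbPnnnnnnnn ⇒ bbbbbbbbbPnnnnnnnnn ⇒ bbbbbbbbbnnnnnnnnn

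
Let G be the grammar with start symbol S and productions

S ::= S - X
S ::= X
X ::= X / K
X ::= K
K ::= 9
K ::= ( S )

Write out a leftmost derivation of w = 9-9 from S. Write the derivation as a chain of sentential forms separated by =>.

S => S-X   [S ::= S - X]
S-X => X-X   [S ::= X]
X-X => K-X   [X ::= K]
K-X => 9-X   [K ::= 9]
9-X => 9-K   [X ::= K]
9-K => 9-9   [K ::= 9]

S => S-X => X-X => K-X => 9-X => 9-K => 9-9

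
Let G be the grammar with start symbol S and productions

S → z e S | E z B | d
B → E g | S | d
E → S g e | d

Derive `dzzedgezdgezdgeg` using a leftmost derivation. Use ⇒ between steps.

S ⇒ EzB ⇒ dzB ⇒ dzEg ⇒ dzSgeg ⇒ dzzeSgeg ⇒ dzzeEzBgeg ⇒ dzzeSgezBgeg ⇒ dzzedgezBgeg ⇒ dzzedgezSgeg ⇒ dzzedgezEzBgeg ⇒ dzzedgezSgezBgeg ⇒ dzzedgezdgezBgeg ⇒ dzzedgezdgezdgeg

S ⇒ EzB   [S → E z B]
EzB ⇒ dzB   [E → d]
dzB ⇒ dzEg   [B → E g]
dzEg ⇒ dzSgeg   [E → S g e]
dzSgeg ⇒ dzzeSgeg   [S → z e S]
dzzeSgeg ⇒ dzzeEzBgeg   [S → E z B]
dzzeEzBgeg ⇒ dzzeSgezBgeg   [E → S g e]
dzzeSgezBgeg ⇒ dzzedgezBgeg   [S → d]
dzzedgezBgeg ⇒ dzzedgezSgeg   [B → S]
dzzedgezSgeg ⇒ dzzedgezEzBgeg   [S → E z B]
dzzedgezEzBgeg ⇒ dzzedgezSgezBgeg   [E → S g e]
dzzedgezSgezBgeg ⇒ dzzedgezdgezBgeg   [S → d]
dzzedgezdgezBgeg ⇒ dzzedgezdgezdgeg   [B → d]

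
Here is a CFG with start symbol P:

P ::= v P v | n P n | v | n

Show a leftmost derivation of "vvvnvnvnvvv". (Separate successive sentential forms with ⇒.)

P ⇒ vPv   [P ::= v P v]
vPv ⇒ vvPvv   [P ::= v P v]
vvPvv ⇒ vvvPvvv   [P ::= v P v]
vvvPvvv ⇒ vvvnPnvvv   [P ::= n P n]
vvvnPnvvv ⇒ vvvnvPvnvvv   [P ::= v P v]
vvvnvPvnvvv ⇒ vvvnvnvnvvv   [P ::= n]

P ⇒ vPv ⇒ vvPvv ⇒ vvvPvvv ⇒ vvvnPnvvv ⇒ vvvnvPvnvvv ⇒ vvvnvnvnvvv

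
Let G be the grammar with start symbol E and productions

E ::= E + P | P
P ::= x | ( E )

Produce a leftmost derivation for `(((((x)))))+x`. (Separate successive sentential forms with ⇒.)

E⇒E+P⇒P+P⇒(E)+P⇒(P)+P⇒((E))+P⇒((P))+P⇒(((E)))+P⇒(((P)))+P⇒((((E))))+P⇒((((P))))+P⇒(((((E)))))+P⇒(((((P)))))+P⇒(((((x)))))+P⇒(((((x)))))+x

E ⇒ E+P   [E ::= E + P]
E+P ⇒ P+P   [E ::= P]
P+P ⇒ (E)+P   [P ::= ( E )]
(E)+P ⇒ (P)+P   [E ::= P]
(P)+P ⇒ ((E))+P   [P ::= ( E )]
((E))+P ⇒ ((P))+P   [E ::= P]
((P))+P ⇒ (((E)))+P   [P ::= ( E )]
(((E)))+P ⇒ (((P)))+P   [E ::= P]
(((P)))+P ⇒ ((((E))))+P   [P ::= ( E )]
((((E))))+P ⇒ ((((P))))+P   [E ::= P]
((((P))))+P ⇒ (((((E)))))+P   [P ::= ( E )]
(((((E)))))+P ⇒ (((((P)))))+P   [E ::= P]
(((((P)))))+P ⇒ (((((x)))))+P   [P ::= x]
(((((x)))))+P ⇒ (((((x)))))+x   [P ::= x]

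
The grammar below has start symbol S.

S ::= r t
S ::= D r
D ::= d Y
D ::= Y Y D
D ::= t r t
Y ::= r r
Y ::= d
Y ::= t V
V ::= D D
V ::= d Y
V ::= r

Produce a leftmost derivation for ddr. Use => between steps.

S => Dr   [S ::= D r]
Dr => dYr   [D ::= d Y]
dYr => ddr   [Y ::= d]

S => Dr => dYr => ddr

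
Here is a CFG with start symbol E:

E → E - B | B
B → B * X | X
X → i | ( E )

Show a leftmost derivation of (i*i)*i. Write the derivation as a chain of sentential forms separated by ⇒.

E ⇒ B ⇒ B*X ⇒ X*X ⇒ (E)*X ⇒ (B)*X ⇒ (B*X)*X ⇒ (X*X)*X ⇒ (i*X)*X ⇒ (i*i)*X ⇒ (i*i)*i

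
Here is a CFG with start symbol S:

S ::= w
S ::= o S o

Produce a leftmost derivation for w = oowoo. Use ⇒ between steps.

S ⇒ oSo ⇒ ooSoo ⇒ oowoo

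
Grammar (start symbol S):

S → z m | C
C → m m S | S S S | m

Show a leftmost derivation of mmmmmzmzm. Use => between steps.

S=>C=>mmS=>mmC=>mmSSS=>mmCSS=>mmmmSSS=>mmmmCSS=>mmmmmSS=>mmmmmzmS=>mmmmmzmzm

S => C   [S → C]
C => mmS   [C → m m S]
mmS => mmC   [S → C]
mmC => mmSSS   [C → S S S]
mmSSS => mmCSS   [S → C]
mmCSS => mmmmSSS   [C → m m S]
mmmmSSS => mmmmCSS   [S → C]
mmmmCSS => mmmmmSS   [C → m]
mmmmmSS => mmmmmzmS   [S → z m]
mmmmmzmS => mmmmmzmzm   [S → z m]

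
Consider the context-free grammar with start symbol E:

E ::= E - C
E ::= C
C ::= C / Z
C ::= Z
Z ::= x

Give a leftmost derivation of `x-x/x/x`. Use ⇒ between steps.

E⇒E-C⇒C-C⇒Z-C⇒x-C⇒x-C/Z⇒x-C/Z/Z⇒x-Z/Z/Z⇒x-x/Z/Z⇒x-x/x/Z⇒x-x/x/x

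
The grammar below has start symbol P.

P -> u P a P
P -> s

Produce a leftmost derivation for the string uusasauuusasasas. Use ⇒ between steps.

P ⇒ uPaP ⇒ uuPaPaP ⇒ uusaPaP ⇒ uusasaP ⇒ uusasauPaP ⇒ uusasauuPaPaP ⇒ uusasauuuPaPaPaP ⇒ uusasauuusaPaPaP ⇒ uusasauuusasaPaP ⇒ uusasauuusasasaP ⇒ uusasauuusasasas

P ⇒ uPaP   [P -> u P a P]
uPaP ⇒ uuPaPaP   [P -> u P a P]
uuPaPaP ⇒ uusaPaP   [P -> s]
uusaPaP ⇒ uusasaP   [P -> s]
uusasaP ⇒ uusasauPaP   [P -> u P a P]
uusasauPaP ⇒ uusasauuPaPaP   [P -> u P a P]
uusasauuPaPaP ⇒ uusasauuuPaPaPaP   [P -> u P a P]
uusasauuuPaPaPaP ⇒ uusasauuusaPaPaP   [P -> s]
uusasauuusaPaPaP ⇒ uusasauuusasaPaP   [P -> s]
uusasauuusasaPaP ⇒ uusasauuusasasaP   [P -> s]
uusasauuusasasaP ⇒ uusasauuusasasas   [P -> s]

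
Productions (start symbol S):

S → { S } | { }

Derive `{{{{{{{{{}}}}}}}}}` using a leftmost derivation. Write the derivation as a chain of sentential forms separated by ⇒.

S ⇒ {S} ⇒ {{S}} ⇒ {{{S}}} ⇒ {{{{S}}}} ⇒ {{{{{S}}}}} ⇒ {{{{{{S}}}}}} ⇒ {{{{{{{S}}}}}}} ⇒ {{{{{{{{S}}}}}}}} ⇒ {{{{{{{{{}}}}}}}}}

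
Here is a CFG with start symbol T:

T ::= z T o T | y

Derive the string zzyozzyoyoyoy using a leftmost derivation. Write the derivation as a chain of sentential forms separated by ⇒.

T ⇒ zToT ⇒ zzToToT ⇒ zzyoToT ⇒ zzyozToToT ⇒ zzyozzToToToT ⇒ zzyozzyoToToT ⇒ zzyozzyoyoToT ⇒ zzyozzyoyoyoT ⇒ zzyozzyoyoyoy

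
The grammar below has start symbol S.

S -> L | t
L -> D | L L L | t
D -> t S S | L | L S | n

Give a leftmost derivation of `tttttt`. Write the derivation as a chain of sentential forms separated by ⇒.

S ⇒ L   [S -> L]
L ⇒ LLL   [L -> L L L]
LLL ⇒ DLL   [L -> D]
DLL ⇒ LSLL   [D -> L S]
LSLL ⇒ DSLL   [L -> D]
DSLL ⇒ tSSSLL   [D -> t S S]
tSSSLL ⇒ tLSSLL   [S -> L]
tLSSLL ⇒ ttSSLL   [L -> t]
ttSSLL ⇒ tttSLL   [S -> t]
tttSLL ⇒ ttttLL   [S -> t]
ttttLL ⇒ tttttL   [L -> t]
tttttL ⇒ tttttt   [L -> t]

S⇒L⇒LLL⇒DLL⇒LSLL⇒DSLL⇒tSSSLL⇒tLSSLL⇒ttSSLL⇒tttSLL⇒ttttLL⇒tttttL⇒tttttt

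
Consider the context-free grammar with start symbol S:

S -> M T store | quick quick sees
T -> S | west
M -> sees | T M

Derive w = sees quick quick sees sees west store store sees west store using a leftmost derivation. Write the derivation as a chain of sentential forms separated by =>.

S => M T store => T M T store => S M T store => M T store M T store => sees T store M T store => sees S store M T store => sees M T store store M T store => sees T M T store store M T store => sees S M T store store M T store => sees quick quick sees M T store store M T store => sees quick quick sees sees T store store M T store => sees quick quick sees sees west store store M T store => sees quick quick sees sees west store store sees T store => sees quick quick sees sees west store store sees west store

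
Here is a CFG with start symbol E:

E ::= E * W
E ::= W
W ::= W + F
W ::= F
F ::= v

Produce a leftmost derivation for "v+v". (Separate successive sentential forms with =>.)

E => W => W+F => F+F => v+F => v+v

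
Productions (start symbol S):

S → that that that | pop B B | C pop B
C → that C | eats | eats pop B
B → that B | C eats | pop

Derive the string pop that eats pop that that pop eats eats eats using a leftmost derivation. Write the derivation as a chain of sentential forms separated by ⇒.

S ⇒ pop B B ⇒ pop C eats B ⇒ pop that C eats B ⇒ pop that eats pop B eats B ⇒ pop that eats pop that B eats B ⇒ pop that eats pop that that B eats B ⇒ pop that eats pop that that pop eats B ⇒ pop that eats pop that that pop eats C eats ⇒ pop that eats pop that that pop eats eats eats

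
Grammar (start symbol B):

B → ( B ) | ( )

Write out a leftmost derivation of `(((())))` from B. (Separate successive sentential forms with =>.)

B => (B) => ((B)) => (((B))) => (((())))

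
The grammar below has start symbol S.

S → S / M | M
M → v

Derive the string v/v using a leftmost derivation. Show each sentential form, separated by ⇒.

S ⇒ S/M ⇒ M/M ⇒ v/M ⇒ v/v

S ⇒ S/M   [S → S / M]
S/M ⇒ M/M   [S → M]
M/M ⇒ v/M   [M → v]
v/M ⇒ v/v   [M → v]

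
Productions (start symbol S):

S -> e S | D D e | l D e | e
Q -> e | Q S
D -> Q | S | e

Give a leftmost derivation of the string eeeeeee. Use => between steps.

S => DDe   [S -> D D e]
DDe => SDe   [D -> S]
SDe => eSDe   [S -> e S]
eSDe => eeSDe   [S -> e S]
eeSDe => eeDDeDe   [S -> D D e]
eeDDeDe => eeQDeDe   [D -> Q]
eeQDeDe => eeeDeDe   [Q -> e]
eeeDeDe => eeeQeDe   [D -> Q]
eeeQeDe => eeeeeDe   [Q -> e]
eeeeeDe => eeeeeee   [D -> e]

S => DDe => SDe => eSDe => eeSDe => eeDDeDe => eeQDeDe => eeeDeDe => eeeQeDe => eeeeeDe => eeeeeee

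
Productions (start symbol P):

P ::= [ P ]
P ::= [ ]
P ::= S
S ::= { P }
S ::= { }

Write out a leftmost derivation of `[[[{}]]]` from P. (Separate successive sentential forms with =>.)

P => [P] => [[P]] => [[[P]]] => [[[S]]] => [[[{}]]]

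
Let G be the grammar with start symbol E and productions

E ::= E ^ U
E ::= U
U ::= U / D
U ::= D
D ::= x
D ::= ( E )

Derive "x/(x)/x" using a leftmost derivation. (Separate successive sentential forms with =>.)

E => U   [E ::= U]
U => U/D   [U ::= U / D]
U/D => U/D/D   [U ::= U / D]
U/D/D => D/D/D   [U ::= D]
D/D/D => x/D/D   [D ::= x]
x/D/D => x/(E)/D   [D ::= ( E )]
x/(E)/D => x/(U)/D   [E ::= U]
x/(U)/D => x/(D)/D   [U ::= D]
x/(D)/D => x/(x)/D   [D ::= x]
x/(x)/D => x/(x)/x   [D ::= x]

E => U => U/D => U/D/D => D/D/D => x/D/D => x/(E)/D => x/(U)/D => x/(D)/D => x/(x)/D => x/(x)/x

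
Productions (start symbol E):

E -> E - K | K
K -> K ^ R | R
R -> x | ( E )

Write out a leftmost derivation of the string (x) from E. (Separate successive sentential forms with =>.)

E => K => R => (E) => (K) => (R) => (x)

E => K   [E -> K]
K => R   [K -> R]
R => (E)   [R -> ( E )]
(E) => (K)   [E -> K]
(K) => (R)   [K -> R]
(R) => (x)   [R -> x]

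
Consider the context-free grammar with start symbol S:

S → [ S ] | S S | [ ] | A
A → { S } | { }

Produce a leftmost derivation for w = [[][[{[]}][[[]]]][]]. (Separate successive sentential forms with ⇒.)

S ⇒ [S] ⇒ [SS] ⇒ [[]S] ⇒ [[]SS] ⇒ [[][S]S] ⇒ [[][SS]S] ⇒ [[][[S]S]S] ⇒ [[][[A]S]S] ⇒ [[][[{S}]S]S] ⇒ [[][[{[]}]S]S] ⇒ [[][[{[]}][S]]S] ⇒ [[][[{[]}][[S]]]S] ⇒ [[][[{[]}][[[]]]]S] ⇒ [[][[{[]}][[[]]]][]]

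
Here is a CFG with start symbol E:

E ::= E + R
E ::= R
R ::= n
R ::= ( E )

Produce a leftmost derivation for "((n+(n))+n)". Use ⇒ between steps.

E ⇒ R ⇒ (E) ⇒ (E+R) ⇒ (R+R) ⇒ ((E)+R) ⇒ ((E+R)+R) ⇒ ((R+R)+R) ⇒ ((n+R)+R) ⇒ ((n+(E))+R) ⇒ ((n+(R))+R) ⇒ ((n+(n))+R) ⇒ ((n+(n))+n)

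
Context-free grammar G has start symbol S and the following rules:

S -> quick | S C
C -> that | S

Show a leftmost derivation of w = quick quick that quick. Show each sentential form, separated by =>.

S => S C => S C C => S C C C => quick C C C => quick S C C => quick quick C C => quick quick that C => quick quick that S => quick quick that quick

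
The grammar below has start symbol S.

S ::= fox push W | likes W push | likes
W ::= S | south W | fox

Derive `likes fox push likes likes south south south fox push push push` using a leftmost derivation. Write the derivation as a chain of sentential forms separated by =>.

S => likes W push   [S ::= likes W push]
likes W push => likes S push   [W ::= S]
likes S push => likes fox push W push   [S ::= fox push W]
likes fox push W push => likes fox push S push   [W ::= S]
likes fox push S push => likes fox push likes W push push   [S ::= likes W push]
likes fox push likes W push push => likes fox push likes S push push   [W ::= S]
likes fox push likes S push push => likes fox push likes likes W push push push   [S ::= likes W push]
likes fox push likes likes W push push push => likes fox push likes likes south W push push push   [W ::= south W]
likes fox push likes likes south W push push push => likes fox push likes likes south south W push push push   [W ::= south W]
likes fox push likes likes south south W push push push => likes fox push likes likes south south south W push push push   [W ::= south W]
likes fox push likes likes south south south W push push push => likes fox push likes likes south south south fox push push push   [W ::= fox]

S => likes W push => likes S push => likes fox push W push => likes fox push S push => likes fox push likes W push push => likes fox push likes S push push => likes fox push likes likes W push push push => likes fox push likes likes south W push push push => likes fox push likes likes south south W push push push => likes fox push likes likes south south south W push push push => likes fox push likes likes south south south fox push push push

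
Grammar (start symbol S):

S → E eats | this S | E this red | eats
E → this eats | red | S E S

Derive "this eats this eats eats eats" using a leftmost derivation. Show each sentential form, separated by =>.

S => E eats => S E S eats => this S E S eats => this eats E S eats => this eats this eats S eats => this eats this eats eats eats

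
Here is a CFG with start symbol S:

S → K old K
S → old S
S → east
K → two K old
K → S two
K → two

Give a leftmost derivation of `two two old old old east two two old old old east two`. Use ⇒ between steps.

S ⇒ K old K ⇒ S two old K ⇒ K old K two old K ⇒ two K old old K two old K ⇒ two two old old K two old K ⇒ two two old old S two two old K ⇒ two two old old old S two two old K ⇒ two two old old old east two two old K ⇒ two two old old old east two two old S two ⇒ two two old old old east two two old old S two ⇒ two two old old old east two two old old old S two ⇒ two two old old old east two two old old old east two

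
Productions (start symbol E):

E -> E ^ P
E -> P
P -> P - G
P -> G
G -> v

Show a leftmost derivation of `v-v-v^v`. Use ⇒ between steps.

E ⇒ E^P   [E -> E ^ P]
E^P ⇒ P^P   [E -> P]
P^P ⇒ P-G^P   [P -> P - G]
P-G^P ⇒ P-G-G^P   [P -> P - G]
P-G-G^P ⇒ G-G-G^P   [P -> G]
G-G-G^P ⇒ v-G-G^P   [G -> v]
v-G-G^P ⇒ v-v-G^P   [G -> v]
v-v-G^P ⇒ v-v-v^P   [G -> v]
v-v-v^P ⇒ v-v-v^G   [P -> G]
v-v-v^G ⇒ v-v-v^v   [G -> v]

E ⇒ E^P ⇒ P^P ⇒ P-G^P ⇒ P-G-G^P ⇒ G-G-G^P ⇒ v-G-G^P ⇒ v-v-G^P ⇒ v-v-v^P ⇒ v-v-v^G ⇒ v-v-v^v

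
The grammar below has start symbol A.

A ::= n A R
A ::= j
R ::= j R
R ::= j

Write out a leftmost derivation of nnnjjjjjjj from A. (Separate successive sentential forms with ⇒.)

A ⇒ nAR   [A ::= n A R]
nAR ⇒ nnARR   [A ::= n A R]
nnARR ⇒ nnnARRR   [A ::= n A R]
nnnARRR ⇒ nnnjRRR   [A ::= j]
nnnjRRR ⇒ nnnjjRRR   [R ::= j R]
nnnjjRRR ⇒ nnnjjjRRR   [R ::= j R]
nnnjjjRRR ⇒ nnnjjjjRR   [R ::= j]
nnnjjjjRR ⇒ nnnjjjjjRR   [R ::= j R]
nnnjjjjjRR ⇒ nnnjjjjjjR   [R ::= j]
nnnjjjjjjR ⇒ nnnjjjjjjj   [R ::= j]

A⇒nAR⇒nnARR⇒nnnARRR⇒nnnjRRR⇒nnnjjRRR⇒nnnjjjRRR⇒nnnjjjjRR⇒nnnjjjjjRR⇒nnnjjjjjjR⇒nnnjjjjjjj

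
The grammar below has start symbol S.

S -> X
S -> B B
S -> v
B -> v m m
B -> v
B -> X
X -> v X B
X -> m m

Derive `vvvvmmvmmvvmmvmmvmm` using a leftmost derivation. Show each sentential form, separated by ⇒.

S ⇒ BB ⇒ XB ⇒ vXBB ⇒ vvXBBB ⇒ vvvXBBBB ⇒ vvvvXBBBBB ⇒ vvvvmmBBBBB ⇒ vvvvmmvmmBBBB ⇒ vvvvmmvmmvBBB ⇒ vvvvmmvmmvvmmBB ⇒ vvvvmmvmmvvmmvmmB ⇒ vvvvmmvmmvvmmvmmvmm

S ⇒ BB   [S -> B B]
BB ⇒ XB   [B -> X]
XB ⇒ vXBB   [X -> v X B]
vXBB ⇒ vvXBBB   [X -> v X B]
vvXBBB ⇒ vvvXBBBB   [X -> v X B]
vvvXBBBB ⇒ vvvvXBBBBB   [X -> v X B]
vvvvXBBBBB ⇒ vvvvmmBBBBB   [X -> m m]
vvvvmmBBBBB ⇒ vvvvmmvmmBBBB   [B -> v m m]
vvvvmmvmmBBBB ⇒ vvvvmmvmmvBBB   [B -> v]
vvvvmmvmmvBBB ⇒ vvvvmmvmmvvmmBB   [B -> v m m]
vvvvmmvmmvvmmBB ⇒ vvvvmmvmmvvmmvmmB   [B -> v m m]
vvvvmmvmmvvmmvmmB ⇒ vvvvmmvmmvvmmvmmvmm   [B -> v m m]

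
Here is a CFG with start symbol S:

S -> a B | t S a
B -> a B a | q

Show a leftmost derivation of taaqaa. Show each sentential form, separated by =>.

S => tSa => taBa => taaBaa => taaqaa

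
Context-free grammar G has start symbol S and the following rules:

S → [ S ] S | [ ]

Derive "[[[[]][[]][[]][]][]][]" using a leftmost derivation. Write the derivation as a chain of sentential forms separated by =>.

S=>[S]S=>[[S]S]S=>[[[S]S]S]S=>[[[[]]S]S]S=>[[[[]][S]S]S]S=>[[[[]][[]]S]S]S=>[[[[]][[]][S]S]S]S=>[[[[]][[]][[]]S]S]S=>[[[[]][[]][[]][]]S]S=>[[[[]][[]][[]][]][]]S=>[[[[]][[]][[]][]][]][]

S => [S]S   [S → [ S ] S]
[S]S => [[S]S]S   [S → [ S ] S]
[[S]S]S => [[[S]S]S]S   [S → [ S ] S]
[[[S]S]S]S => [[[[]]S]S]S   [S → [ ]]
[[[[]]S]S]S => [[[[]][S]S]S]S   [S → [ S ] S]
[[[[]][S]S]S]S => [[[[]][[]]S]S]S   [S → [ ]]
[[[[]][[]]S]S]S => [[[[]][[]][S]S]S]S   [S → [ S ] S]
[[[[]][[]][S]S]S]S => [[[[]][[]][[]]S]S]S   [S → [ ]]
[[[[]][[]][[]]S]S]S => [[[[]][[]][[]][]]S]S   [S → [ ]]
[[[[]][[]][[]][]]S]S => [[[[]][[]][[]][]][]]S   [S → [ ]]
[[[[]][[]][[]][]][]]S => [[[[]][[]][[]][]][]][]   [S → [ ]]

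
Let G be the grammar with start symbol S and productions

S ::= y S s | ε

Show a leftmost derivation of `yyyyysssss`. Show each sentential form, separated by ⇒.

S ⇒ ySs ⇒ yySss ⇒ yyySsss ⇒ yyyySssss ⇒ yyyyySsssss ⇒ yyyyysssss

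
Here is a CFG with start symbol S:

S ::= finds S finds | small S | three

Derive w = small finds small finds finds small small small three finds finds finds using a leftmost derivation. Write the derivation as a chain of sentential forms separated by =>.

S => small S => small finds S finds => small finds small S finds => small finds small finds S finds finds => small finds small finds finds S finds finds finds => small finds small finds finds small S finds finds finds => small finds small finds finds small small S finds finds finds => small finds small finds finds small small small S finds finds finds => small finds small finds finds small small small three finds finds finds

S => small S   [S ::= small S]
small S => small finds S finds   [S ::= finds S finds]
small finds S finds => small finds small S finds   [S ::= small S]
small finds small S finds => small finds small finds S finds finds   [S ::= finds S finds]
small finds small finds S finds finds => small finds small finds finds S finds finds finds   [S ::= finds S finds]
small finds small finds finds S finds finds finds => small finds small finds finds small S finds finds finds   [S ::= small S]
small finds small finds finds small S finds finds finds => small finds small finds finds small small S finds finds finds   [S ::= small S]
small finds small finds finds small small S finds finds finds => small finds small finds finds small small small S finds finds finds   [S ::= small S]
small finds small finds finds small small small S finds finds finds => small finds small finds finds small small small three finds finds finds   [S ::= three]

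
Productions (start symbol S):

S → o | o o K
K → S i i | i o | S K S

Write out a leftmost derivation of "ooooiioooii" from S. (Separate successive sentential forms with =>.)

S => ooK => ooSKS => oooKS => oooSiiS => ooooiiS => ooooiiooK => ooooiiooSii => ooooiioooii

S => ooK   [S → o o K]
ooK => ooSKS   [K → S K S]
ooSKS => oooKS   [S → o]
oooKS => oooSiiS   [K → S i i]
oooSiiS => ooooiiS   [S → o]
ooooiiS => ooooiiooK   [S → o o K]
ooooiiooK => ooooiiooSii   [K → S i i]
ooooiiooSii => ooooiioooii   [S → o]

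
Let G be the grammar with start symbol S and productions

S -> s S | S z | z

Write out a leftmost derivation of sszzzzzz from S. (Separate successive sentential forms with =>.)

S => sS   [S -> s S]
sS => sSz   [S -> S z]
sSz => ssSz   [S -> s S]
ssSz => ssSzz   [S -> S z]
ssSzz => ssSzzz   [S -> S z]
ssSzzz => ssSzzzz   [S -> S z]
ssSzzzz => ssSzzzzz   [S -> S z]
ssSzzzzz => sszzzzzz   [S -> z]

S=>sS=>sSz=>ssSz=>ssSzz=>ssSzzz=>ssSzzzz=>ssSzzzzz=>sszzzzzz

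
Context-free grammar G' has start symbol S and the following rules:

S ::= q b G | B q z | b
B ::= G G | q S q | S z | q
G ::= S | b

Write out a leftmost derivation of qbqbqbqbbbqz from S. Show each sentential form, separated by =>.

S=>Bqz=>GGqz=>SGqz=>qbGGqz=>qbSGqz=>qbqbGGqz=>qbqbSGqz=>qbqbqbGGqz=>qbqbqbSGqz=>qbqbqbqbGGqz=>qbqbqbqbSGqz=>qbqbqbqbbGqz=>qbqbqbqbbbqz

S => Bqz   [S ::= B q z]
Bqz => GGqz   [B ::= G G]
GGqz => SGqz   [G ::= S]
SGqz => qbGGqz   [S ::= q b G]
qbGGqz => qbSGqz   [G ::= S]
qbSGqz => qbqbGGqz   [S ::= q b G]
qbqbGGqz => qbqbSGqz   [G ::= S]
qbqbSGqz => qbqbqbGGqz   [S ::= q b G]
qbqbqbGGqz => qbqbqbSGqz   [G ::= S]
qbqbqbSGqz => qbqbqbqbGGqz   [S ::= q b G]
qbqbqbqbGGqz => qbqbqbqbSGqz   [G ::= S]
qbqbqbqbSGqz => qbqbqbqbbGqz   [S ::= b]
qbqbqbqbbGqz => qbqbqbqbbbqz   [G ::= b]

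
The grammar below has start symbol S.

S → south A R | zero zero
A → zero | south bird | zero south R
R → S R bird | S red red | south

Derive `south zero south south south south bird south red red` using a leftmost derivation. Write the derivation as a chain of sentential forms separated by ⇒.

S ⇒ south A R   [S → south A R]
south A R ⇒ south zero south R R   [A → zero south R]
south zero south R R ⇒ south zero south south R   [R → south]
south zero south south R ⇒ south zero south south S red red   [R → S red red]
south zero south south S red red ⇒ south zero south south south A R red red   [S → south A R]
south zero south south south A R red red ⇒ south zero south south south south bird R red red   [A → south bird]
south zero south south south south bird R red red ⇒ south zero south south south south bird south red red   [R → south]

S ⇒ south A R ⇒ south zero south R R ⇒ south zero south south R ⇒ south zero south south S red red ⇒ south zero south south south A R red red ⇒ south zero south south south south bird R red red ⇒ south zero south south south south bird south red red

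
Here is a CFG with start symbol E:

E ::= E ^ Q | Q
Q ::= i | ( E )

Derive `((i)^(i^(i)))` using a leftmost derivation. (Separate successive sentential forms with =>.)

E=>Q=>(E)=>(E^Q)=>(Q^Q)=>((E)^Q)=>((Q)^Q)=>((i)^Q)=>((i)^(E))=>((i)^(E^Q))=>((i)^(Q^Q))=>((i)^(i^Q))=>((i)^(i^(E)))=>((i)^(i^(Q)))=>((i)^(i^(i)))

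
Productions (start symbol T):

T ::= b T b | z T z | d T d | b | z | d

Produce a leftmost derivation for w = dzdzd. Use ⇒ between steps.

T ⇒ dTd ⇒ dzTzd ⇒ dzdzd

T ⇒ dTd   [T ::= d T d]
dTd ⇒ dzTzd   [T ::= z T z]
dzTzd ⇒ dzdzd   [T ::= d]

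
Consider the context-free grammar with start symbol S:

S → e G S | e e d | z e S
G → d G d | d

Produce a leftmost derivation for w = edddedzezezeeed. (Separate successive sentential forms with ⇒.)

S ⇒ eGS ⇒ edGdS ⇒ edddS ⇒ edddeGS ⇒ edddedS ⇒ edddedzeS ⇒ edddedzezeS ⇒ edddedzezezeS ⇒ edddedzezezeeed

S ⇒ eGS   [S → e G S]
eGS ⇒ edGdS   [G → d G d]
edGdS ⇒ edddS   [G → d]
edddS ⇒ edddeGS   [S → e G S]
edddeGS ⇒ edddedS   [G → d]
edddedS ⇒ edddedzeS   [S → z e S]
edddedzeS ⇒ edddedzezeS   [S → z e S]
edddedzezeS ⇒ edddedzezezeS   [S → z e S]
edddedzezezeS ⇒ edddedzezezeeed   [S → e e d]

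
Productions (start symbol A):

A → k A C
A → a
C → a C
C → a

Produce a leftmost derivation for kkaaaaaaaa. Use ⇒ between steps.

A ⇒ kAC   [A → k A C]
kAC ⇒ kkACC   [A → k A C]
kkACC ⇒ kkaCC   [A → a]
kkaCC ⇒ kkaaCC   [C → a C]
kkaaCC ⇒ kkaaaCC   [C → a C]
kkaaaCC ⇒ kkaaaaCC   [C → a C]
kkaaaaCC ⇒ kkaaaaaC   [C → a]
kkaaaaaC ⇒ kkaaaaaaC   [C → a C]
kkaaaaaaC ⇒ kkaaaaaaaC   [C → a C]
kkaaaaaaaC ⇒ kkaaaaaaaa   [C → a]

A⇒kAC⇒kkACC⇒kkaCC⇒kkaaCC⇒kkaaaCC⇒kkaaaaCC⇒kkaaaaaC⇒kkaaaaaaC⇒kkaaaaaaaC⇒kkaaaaaaaa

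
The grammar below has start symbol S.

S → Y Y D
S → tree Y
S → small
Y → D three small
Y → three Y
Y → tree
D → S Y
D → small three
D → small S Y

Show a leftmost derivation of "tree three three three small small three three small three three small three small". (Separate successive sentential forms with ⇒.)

S ⇒ tree Y ⇒ tree three Y ⇒ tree three three Y ⇒ tree three three three Y ⇒ tree three three three D three small ⇒ tree three three three small S Y three small ⇒ tree three three three small small Y three small ⇒ tree three three three small small three Y three small ⇒ tree three three three small small three three Y three small ⇒ tree three three three small small three three D three small three small ⇒ tree three three three small small three three small three three small three small

S ⇒ tree Y   [S → tree Y]
tree Y ⇒ tree three Y   [Y → three Y]
tree three Y ⇒ tree three three Y   [Y → three Y]
tree three three Y ⇒ tree three three three Y   [Y → three Y]
tree three three three Y ⇒ tree three three three D three small   [Y → D three small]
tree three three three D three small ⇒ tree three three three small S Y three small   [D → small S Y]
tree three three three small S Y three small ⇒ tree three three three small small Y three small   [S → small]
tree three three three small small Y three small ⇒ tree three three three small small three Y three small   [Y → three Y]
tree three three three small small three Y three small ⇒ tree three three three small small three three Y three small   [Y → three Y]
tree three three three small small three three Y three small ⇒ tree three three three small small three three D three small three small   [Y → D three small]
tree three three three small small three three D three small three small ⇒ tree three three three small small three three small three three small three small   [D → small three]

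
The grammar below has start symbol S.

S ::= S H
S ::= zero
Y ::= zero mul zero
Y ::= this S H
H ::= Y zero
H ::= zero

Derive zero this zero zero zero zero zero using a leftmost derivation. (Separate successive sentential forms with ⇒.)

S ⇒ S H ⇒ S H H ⇒ zero H H ⇒ zero Y zero H ⇒ zero this S H zero H ⇒ zero this S H H zero H ⇒ zero this zero H H zero H ⇒ zero this zero zero H zero H ⇒ zero this zero zero zero zero H ⇒ zero this zero zero zero zero zero

S ⇒ S H   [S ::= S H]
S H ⇒ S H H   [S ::= S H]
S H H ⇒ zero H H   [S ::= zero]
zero H H ⇒ zero Y zero H   [H ::= Y zero]
zero Y zero H ⇒ zero this S H zero H   [Y ::= this S H]
zero this S H zero H ⇒ zero this S H H zero H   [S ::= S H]
zero this S H H zero H ⇒ zero this zero H H zero H   [S ::= zero]
zero this zero H H zero H ⇒ zero this zero zero H zero H   [H ::= zero]
zero this zero zero H zero H ⇒ zero this zero zero zero zero H   [H ::= zero]
zero this zero zero zero zero H ⇒ zero this zero zero zero zero zero   [H ::= zero]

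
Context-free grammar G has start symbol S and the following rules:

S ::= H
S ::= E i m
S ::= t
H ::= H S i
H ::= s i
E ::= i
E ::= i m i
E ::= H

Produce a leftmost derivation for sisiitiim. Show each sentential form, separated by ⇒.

S ⇒ Eim ⇒ Him ⇒ HSiim ⇒ HSiSiim ⇒ siSiSiim ⇒ siHiSiim ⇒ sisiiSiim ⇒ sisiitiim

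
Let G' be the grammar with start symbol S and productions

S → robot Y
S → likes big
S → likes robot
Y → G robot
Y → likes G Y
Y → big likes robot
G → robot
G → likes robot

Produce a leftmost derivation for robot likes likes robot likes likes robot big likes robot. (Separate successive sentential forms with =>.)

S => robot Y => robot likes G Y => robot likes likes robot Y => robot likes likes robot likes G Y => robot likes likes robot likes likes robot Y => robot likes likes robot likes likes robot big likes robot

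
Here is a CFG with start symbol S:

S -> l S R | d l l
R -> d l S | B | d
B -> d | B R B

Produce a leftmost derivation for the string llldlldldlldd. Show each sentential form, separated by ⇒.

S⇒lSR⇒llSRR⇒lllSRRR⇒llldllRRR⇒llldlldlSRR⇒llldlldldllRR⇒llldlldldllBR⇒llldlldldlldR⇒llldlldldlldB⇒llldlldldlldd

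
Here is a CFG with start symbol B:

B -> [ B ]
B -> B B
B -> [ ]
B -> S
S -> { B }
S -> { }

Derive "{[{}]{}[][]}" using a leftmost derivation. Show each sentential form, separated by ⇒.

B ⇒ S ⇒ {B} ⇒ {BB} ⇒ {[B]B} ⇒ {[S]B} ⇒ {[{}]B} ⇒ {[{}]BB} ⇒ {[{}]SB} ⇒ {[{}]{}B} ⇒ {[{}]{}BB} ⇒ {[{}]{}[]B} ⇒ {[{}]{}[][]}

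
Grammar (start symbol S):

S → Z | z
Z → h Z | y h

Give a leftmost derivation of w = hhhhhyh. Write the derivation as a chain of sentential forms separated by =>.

S => Z   [S → Z]
Z => hZ   [Z → h Z]
hZ => hhZ   [Z → h Z]
hhZ => hhhZ   [Z → h Z]
hhhZ => hhhhZ   [Z → h Z]
hhhhZ => hhhhhZ   [Z → h Z]
hhhhhZ => hhhhhyh   [Z → y h]

S=>Z=>hZ=>hhZ=>hhhZ=>hhhhZ=>hhhhhZ=>hhhhhyh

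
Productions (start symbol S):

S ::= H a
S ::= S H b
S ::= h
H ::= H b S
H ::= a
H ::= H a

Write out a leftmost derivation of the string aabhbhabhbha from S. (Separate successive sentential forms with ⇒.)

S ⇒ Ha ⇒ HbSa ⇒ HbSbSa ⇒ HabSbSa ⇒ HbSabSbSa ⇒ HbSbSabSbSa ⇒ HabSbSabSbSa ⇒ aabSbSabSbSa ⇒ aabhbSabSbSa ⇒ aabhbhabSbSa ⇒ aabhbhabhbSa ⇒ aabhbhabhbha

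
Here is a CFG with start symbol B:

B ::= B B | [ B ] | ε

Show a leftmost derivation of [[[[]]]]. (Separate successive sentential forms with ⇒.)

B ⇒ [B]   [B ::= [ B ]]
[B] ⇒ [[B]]   [B ::= [ B ]]
[[B]] ⇒ [[[B]]]   [B ::= [ B ]]
[[[B]]] ⇒ [[[[B]]]]   [B ::= [ B ]]
[[[[B]]]] ⇒ [[[[]]]]   [B ::= ε]

B⇒[B]⇒[[B]]⇒[[[B]]]⇒[[[[B]]]]⇒[[[[]]]]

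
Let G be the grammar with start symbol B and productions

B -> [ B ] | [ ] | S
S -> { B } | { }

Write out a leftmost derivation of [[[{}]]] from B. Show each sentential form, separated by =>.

B => [B] => [[B]] => [[[B]]] => [[[S]]] => [[[{}]]]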